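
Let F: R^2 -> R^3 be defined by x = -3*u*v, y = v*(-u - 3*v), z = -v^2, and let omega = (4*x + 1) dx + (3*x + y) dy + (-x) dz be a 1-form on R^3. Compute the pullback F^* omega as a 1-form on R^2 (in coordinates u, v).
F^* omega = (v*(46*u*v + 3*v^2 - 3)) du + (46*u^2*v + 57*u*v^2 - 3*u + 18*v^3) dv

Using F^*(f dg) = (f ∘ F) d(g ∘ F), substitute each coordinate x_i by F_i(u, v) in f_i, and replace dx_i by d F_i = (∂F_i/∂u) du + (∂F_i/∂v) dv.
  For the x component: f_1(F) = -12*u*v + 1; d F_1 = (-3*v) du + (-3*u) dv
  For the y component: f_2(F) = v*(-10*u - 3*v); d F_2 = (-v) du + (-u - 6*v) dv
  For the z component: f_3(F) = 3*u*v; d F_3 = (0) du + (-2*v) dv
Combining and collecting du, dv coefficients:
  coeff of du: v*(46*u*v + 3*v^2 - 3)
  coeff of dv: 46*u^2*v + 57*u*v^2 - 3*u + 18*v^3
F^* omega = (v*(46*u*v + 3*v^2 - 3)) du + (46*u^2*v + 57*u*v^2 - 3*u + 18*v^3) dv.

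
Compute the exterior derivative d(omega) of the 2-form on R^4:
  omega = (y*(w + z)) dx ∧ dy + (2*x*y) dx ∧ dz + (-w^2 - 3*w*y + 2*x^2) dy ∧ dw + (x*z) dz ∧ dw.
d(omega) = (-2*x + y) dx ∧ dy ∧ dz + (4*x + y) dx ∧ dy ∧ dw + (z) dx ∧ dz ∧ dw

For a 2-form omega = sum_{i<j} g_{ij} dx_i ∧ dx_j, the exterior derivative is
  d(omega) = sum_{i<j} d(g_{ij}) ∧ dx_i ∧ dx_j = sum_{i<j, k} (∂g_{ij}/∂x_k) dx_k ∧ dx_i ∧ dx_j.
Expand each term, using dx_k ∧ dx_i ∧ dx_j = sgn(permutation) dx_{(a)} ∧ dx_{(b)} ∧ dx_{(c)} with (a < b < c) sorted:
  d(y*(w + z)) includes (∂/∂z)(y*(w + z)) dz = (y) dz, which multiplied by dx ∧ dy gives (y) dx ∧ dy ∧ dz
  d(y*(w + z)) includes (∂/∂w)(y*(w + z)) dw = (y) dw, which multiplied by dx ∧ dy gives (y) dx ∧ dy ∧ dw
  d(2*x*y) includes (∂/∂y)(2*x*y) dy = (2*x) dy, which multiplied by dx ∧ dz gives (-2*x) dx ∧ dy ∧ dz
  d(-w^2 - 3*w*y + 2*x^2) includes (∂/∂x)(-w^2 - 3*w*y + 2*x^2) dx = (4*x) dx, which multiplied by dy ∧ dw gives (4*x) dx ∧ dy ∧ dw
  d(x*z) includes (∂/∂x)(x*z) dx = (z) dx, which multiplied by dz ∧ dw gives (z) dx ∧ dz ∧ dw
Collecting like 3-forms: d(omega) = (-2*x + y) dx ∧ dy ∧ dz + (4*x + y) dx ∧ dy ∧ dw + (z) dx ∧ dz ∧ dw.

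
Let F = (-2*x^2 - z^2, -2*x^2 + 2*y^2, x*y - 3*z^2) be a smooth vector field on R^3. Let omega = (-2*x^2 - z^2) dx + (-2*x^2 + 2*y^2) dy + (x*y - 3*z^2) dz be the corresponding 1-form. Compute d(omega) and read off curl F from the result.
d(omega) = (x) dy ∧ dz + (-y - 2*z) dz ∧ dx + (-4*x) dx ∧ dy; curl F = (x, -y - 2*z, -4*x)

d omega = sum_{i<j} (∂f_j/∂x_i - ∂f_i/∂x_j) dx_i ∧ dx_j. Under the identification (dy ∧ dz, dz ∧ dx, dx ∧ dy) ↔ (e_x, e_y, e_z), the coefficients are exactly the components of curl F. Compute:
  ∂R/∂y - ∂Q/∂z = (x) - (0) = x
  ∂P/∂z - ∂R/∂x = (-2*z) - (y) = -y - 2*z
  ∂Q/∂x - ∂P/∂y = (-4*x) - (0) = -4*x.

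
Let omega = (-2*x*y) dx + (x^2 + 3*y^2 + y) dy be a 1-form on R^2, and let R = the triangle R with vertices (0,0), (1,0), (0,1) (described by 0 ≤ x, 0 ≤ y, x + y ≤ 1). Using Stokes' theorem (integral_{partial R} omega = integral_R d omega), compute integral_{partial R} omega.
integral_(partial R) omega = 2/3

Stokes: integral_partial_R omega = integral_R d omega with d omega = (∂Q/∂x - ∂P/∂y) dx ∧ dy.
  ∂Q/∂x = 2*x
  ∂P/∂y = -2*x
  integrand = ∂Q/∂x - ∂P/∂y = 4*x.
Integrating over R: integral_0^1 integral_0^{1-x} (4*x) dy dx = 2/3.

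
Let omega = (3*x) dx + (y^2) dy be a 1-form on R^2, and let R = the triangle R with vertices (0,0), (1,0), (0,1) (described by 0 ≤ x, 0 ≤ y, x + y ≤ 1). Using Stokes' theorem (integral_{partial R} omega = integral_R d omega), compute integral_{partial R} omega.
integral_(partial R) omega = 0

Stokes: integral_partial_R omega = integral_R d omega with d omega = (∂Q/∂x - ∂P/∂y) dx ∧ dy.
  ∂Q/∂x = 0
  ∂P/∂y = 0
  integrand = ∂Q/∂x - ∂P/∂y = 0.
Integrating over R: integral_0^1 integral_0^{1-x} (0) dy dx = 0.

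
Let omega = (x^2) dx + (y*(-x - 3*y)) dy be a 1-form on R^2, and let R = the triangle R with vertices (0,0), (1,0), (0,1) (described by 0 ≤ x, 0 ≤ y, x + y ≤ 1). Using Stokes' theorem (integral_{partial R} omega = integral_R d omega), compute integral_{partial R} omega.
integral_(partial R) omega = -1/6

Stokes: integral_partial_R omega = integral_R d omega with d omega = (∂Q/∂x - ∂P/∂y) dx ∧ dy.
  ∂Q/∂x = -y
  ∂P/∂y = 0
  integrand = ∂Q/∂x - ∂P/∂y = -y.
Integrating over R: integral_0^1 integral_0^{1-x} (-y) dy dx = -1/6.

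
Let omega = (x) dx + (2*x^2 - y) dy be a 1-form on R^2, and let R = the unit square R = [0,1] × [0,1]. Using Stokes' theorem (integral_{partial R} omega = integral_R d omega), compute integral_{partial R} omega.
integral_(partial R) omega = 2

Stokes: integral_partial_R omega = integral_R d omega with d omega = (∂Q/∂x - ∂P/∂y) dx ∧ dy.
  ∂Q/∂x = 4*x
  ∂P/∂y = 0
  integrand = ∂Q/∂x - ∂P/∂y = 4*x.
Integrating over R: integral_0^1 integral_0^1 (4*x) dx dy = 2.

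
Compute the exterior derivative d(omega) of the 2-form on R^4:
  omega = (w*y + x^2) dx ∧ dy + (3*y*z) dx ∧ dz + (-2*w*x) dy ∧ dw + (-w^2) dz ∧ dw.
d(omega) = (-2*w + y) dx ∧ dy ∧ dw + (-3*z) dx ∧ dy ∧ dz

For a 2-form omega = sum_{i<j} g_{ij} dx_i ∧ dx_j, the exterior derivative is
  d(omega) = sum_{i<j} d(g_{ij}) ∧ dx_i ∧ dx_j = sum_{i<j, k} (∂g_{ij}/∂x_k) dx_k ∧ dx_i ∧ dx_j.
Expand each term, using dx_k ∧ dx_i ∧ dx_j = sgn(permutation) dx_{(a)} ∧ dx_{(b)} ∧ dx_{(c)} with (a < b < c) sorted:
  d(w*y + x^2) includes (∂/∂w)(w*y + x^2) dw = (y) dw, which multiplied by dx ∧ dy gives (y) dx ∧ dy ∧ dw
  d(3*y*z) includes (∂/∂y)(3*y*z) dy = (3*z) dy, which multiplied by dx ∧ dz gives (-3*z) dx ∧ dy ∧ dz
  d(-2*w*x) includes (∂/∂x)(-2*w*x) dx = (-2*w) dx, which multiplied by dy ∧ dw gives (-2*w) dx ∧ dy ∧ dw
Collecting like 3-forms: d(omega) = (-2*w + y) dx ∧ dy ∧ dw + (-3*z) dx ∧ dy ∧ dz.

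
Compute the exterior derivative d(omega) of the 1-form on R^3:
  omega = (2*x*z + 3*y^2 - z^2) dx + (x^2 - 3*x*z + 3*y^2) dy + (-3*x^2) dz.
d(omega) = (2*x - 6*y - 3*z) dx ∧ dy + (-8*x + 2*z) dx ∧ dz + (3*x) dy ∧ dz

For a 1-form omega = sum_i f_i dx_i, the exterior derivative is
  d(omega) = sum_{i < j} (∂f_j/∂x_i - ∂f_i/∂x_j) dx_i ∧ dx_j.
  coefficient of dx ∧ dy: ∂f_2/∂x - ∂f_1/∂y = ∂(x^2 - 3*x*z + 3*y^2)/∂x - ∂(2*x*z + 3*y^2 - z^2)/∂y = 2*x - 6*y - 3*z
  coefficient of dx ∧ dz: ∂f_3/∂x - ∂f_1/∂z = ∂(-3*x^2)/∂x - ∂(2*x*z + 3*y^2 - z^2)/∂z = -8*x + 2*z
  coefficient of dy ∧ dz: ∂f_3/∂y - ∂f_2/∂z = ∂(-3*x^2)/∂y - ∂(x^2 - 3*x*z + 3*y^2)/∂z = 3*x
Assembling: d(omega) = (2*x - 6*y - 3*z) dx ∧ dy + (-8*x + 2*z) dx ∧ dz + (3*x) dy ∧ dz.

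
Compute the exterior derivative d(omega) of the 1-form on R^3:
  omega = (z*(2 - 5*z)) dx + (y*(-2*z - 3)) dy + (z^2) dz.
d(omega) = (10*z - 2) dx ∧ dz + (2*y) dy ∧ dz

For a 1-form omega = sum_i f_i dx_i, the exterior derivative is
  d(omega) = sum_{i < j} (∂f_j/∂x_i - ∂f_i/∂x_j) dx_i ∧ dx_j.
  coefficient of dx ∧ dz: ∂f_3/∂x - ∂f_1/∂z = ∂(z^2)/∂x - ∂(z*(2 - 5*z))/∂z = 10*z - 2
  coefficient of dy ∧ dz: ∂f_3/∂y - ∂f_2/∂z = ∂(z^2)/∂y - ∂(y*(-2*z - 3))/∂z = 2*y
Assembling: d(omega) = (10*z - 2) dx ∧ dz + (2*y) dy ∧ dz.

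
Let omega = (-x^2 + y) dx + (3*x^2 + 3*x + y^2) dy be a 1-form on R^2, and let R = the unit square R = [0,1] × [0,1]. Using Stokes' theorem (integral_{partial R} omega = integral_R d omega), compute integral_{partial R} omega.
integral_(partial R) omega = 5

Stokes: integral_partial_R omega = integral_R d omega with d omega = (∂Q/∂x - ∂P/∂y) dx ∧ dy.
  ∂Q/∂x = 6*x + 3
  ∂P/∂y = 1
  integrand = ∂Q/∂x - ∂P/∂y = 6*x + 2.
Integrating over R: integral_0^1 integral_0^1 (6*x + 2) dx dy = 5.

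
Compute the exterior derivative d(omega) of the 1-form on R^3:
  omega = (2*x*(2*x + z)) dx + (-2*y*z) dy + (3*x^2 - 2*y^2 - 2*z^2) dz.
d(omega) = (4*x) dx ∧ dz + (-2*y) dy ∧ dz

For a 1-form omega = sum_i f_i dx_i, the exterior derivative is
  d(omega) = sum_{i < j} (∂f_j/∂x_i - ∂f_i/∂x_j) dx_i ∧ dx_j.
  coefficient of dx ∧ dz: ∂f_3/∂x - ∂f_1/∂z = ∂(3*x^2 - 2*y^2 - 2*z^2)/∂x - ∂(2*x*(2*x + z))/∂z = 4*x
  coefficient of dy ∧ dz: ∂f_3/∂y - ∂f_2/∂z = ∂(3*x^2 - 2*y^2 - 2*z^2)/∂y - ∂(-2*y*z)/∂z = -2*y
Assembling: d(omega) = (4*x) dx ∧ dz + (-2*y) dy ∧ dz.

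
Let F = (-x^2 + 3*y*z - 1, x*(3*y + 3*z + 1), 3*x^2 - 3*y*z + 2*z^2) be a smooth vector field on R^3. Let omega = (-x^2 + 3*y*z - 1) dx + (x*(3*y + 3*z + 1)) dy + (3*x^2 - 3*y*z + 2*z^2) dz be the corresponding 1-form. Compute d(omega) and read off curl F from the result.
d(omega) = (-3*x - 3*z) dy ∧ dz + (-6*x + 3*y) dz ∧ dx + (3*y + 1) dx ∧ dy; curl F = (-3*x - 3*z, -6*x + 3*y, 3*y + 1)

d omega = sum_{i<j} (∂f_j/∂x_i - ∂f_i/∂x_j) dx_i ∧ dx_j. Under the identification (dy ∧ dz, dz ∧ dx, dx ∧ dy) ↔ (e_x, e_y, e_z), the coefficients are exactly the components of curl F. Compute:
  ∂R/∂y - ∂Q/∂z = (-3*z) - (3*x) = -3*x - 3*z
  ∂P/∂z - ∂R/∂x = (3*y) - (6*x) = -6*x + 3*y
  ∂Q/∂x - ∂P/∂y = (3*y + 3*z + 1) - (3*z) = 3*y + 1.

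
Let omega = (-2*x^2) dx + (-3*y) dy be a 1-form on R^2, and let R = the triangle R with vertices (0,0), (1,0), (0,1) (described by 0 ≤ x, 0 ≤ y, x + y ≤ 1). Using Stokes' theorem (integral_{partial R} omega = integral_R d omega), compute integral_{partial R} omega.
integral_(partial R) omega = 0

Stokes: integral_partial_R omega = integral_R d omega with d omega = (∂Q/∂x - ∂P/∂y) dx ∧ dy.
  ∂Q/∂x = 0
  ∂P/∂y = 0
  integrand = ∂Q/∂x - ∂P/∂y = 0.
Integrating over R: integral_0^1 integral_0^{1-x} (0) dy dx = 0.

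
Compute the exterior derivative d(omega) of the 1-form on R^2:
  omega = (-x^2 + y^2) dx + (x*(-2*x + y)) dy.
d(omega) = (-4*x - y) dx ∧ dy

For a 1-form omega = sum_i f_i dx_i, the exterior derivative is
  d(omega) = sum_{i < j} (∂f_j/∂x_i - ∂f_i/∂x_j) dx_i ∧ dx_j.
  coefficient of dx ∧ dy: ∂f_2/∂x - ∂f_1/∂y = ∂(x*(-2*x + y))/∂x - ∂(-x^2 + y^2)/∂y = -4*x - y
Assembling: d(omega) = (-4*x - y) dx ∧ dy.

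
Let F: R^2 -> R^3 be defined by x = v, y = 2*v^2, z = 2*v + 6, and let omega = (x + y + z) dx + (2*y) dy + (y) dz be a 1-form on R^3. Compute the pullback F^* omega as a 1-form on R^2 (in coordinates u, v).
F^* omega = (16*v^3 + 6*v^2 + 3*v + 6) dv

Using F^*(f dg) = (f ∘ F) d(g ∘ F), substitute each coordinate x_i by F_i(u, v) in f_i, and replace dx_i by d F_i = (∂F_i/∂u) du + (∂F_i/∂v) dv.
  For the x component: f_1(F) = 2*v^2 + 3*v + 6; d F_1 = (0) du + (1) dv
  For the y component: f_2(F) = 4*v^2; d F_2 = (0) du + (4*v) dv
  For the z component: f_3(F) = 2*v^2; d F_3 = (0) du + (2) dv
Combining and collecting du, dv coefficients:
  coeff of du: 0
  coeff of dv: 16*v^3 + 6*v^2 + 3*v + 6
F^* omega = (16*v^3 + 6*v^2 + 3*v + 6) dv.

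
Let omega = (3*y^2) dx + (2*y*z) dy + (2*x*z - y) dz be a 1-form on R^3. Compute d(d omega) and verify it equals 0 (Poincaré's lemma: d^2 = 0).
d(d omega) = 0

Step 1: d omega = sum_{i<j} (∂f_j/∂x_i - ∂f_i/∂x_j) dx_i ∧ dx_j:
  coeff of dx ∧ dy: -6*y
  coeff of dx ∧ dz: 2*z
  coeff of dy ∧ dz: -2*y - 1
Step 2: Apply d again to each 2-form coefficient. The only possible 3-form in R^3 is dx ∧ dy ∧ dz, with coefficient
  ∂(coeff of dy∧dz)/∂x - ∂(coeff of dx∧dz)/∂y + ∂(coeff of dx∧dy)/∂z
  = ∂/∂x (-2*y - 1) - ∂/∂y (2*z) + ∂/∂z (-6*y).
Each of these terms simplifies to sums of mixed partials that cancel in pairs. The result is 0 (by equality of mixed partials for smooth functions — Schwarz / Clairaut).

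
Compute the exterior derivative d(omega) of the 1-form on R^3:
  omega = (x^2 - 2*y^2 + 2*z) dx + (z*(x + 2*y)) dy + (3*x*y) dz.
d(omega) = (4*y + z) dx ∧ dy + (3*y - 2) dx ∧ dz + (2*x - 2*y) dy ∧ dz

For a 1-form omega = sum_i f_i dx_i, the exterior derivative is
  d(omega) = sum_{i < j} (∂f_j/∂x_i - ∂f_i/∂x_j) dx_i ∧ dx_j.
  coefficient of dx ∧ dy: ∂f_2/∂x - ∂f_1/∂y = ∂(z*(x + 2*y))/∂x - ∂(x^2 - 2*y^2 + 2*z)/∂y = 4*y + z
  coefficient of dx ∧ dz: ∂f_3/∂x - ∂f_1/∂z = ∂(3*x*y)/∂x - ∂(x^2 - 2*y^2 + 2*z)/∂z = 3*y - 2
  coefficient of dy ∧ dz: ∂f_3/∂y - ∂f_2/∂z = ∂(3*x*y)/∂y - ∂(z*(x + 2*y))/∂z = 2*x - 2*y
Assembling: d(omega) = (4*y + z) dx ∧ dy + (3*y - 2) dx ∧ dz + (2*x - 2*y) dy ∧ dz.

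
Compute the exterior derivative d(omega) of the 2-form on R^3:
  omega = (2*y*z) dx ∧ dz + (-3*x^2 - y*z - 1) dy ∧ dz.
d(omega) = (-6*x - 2*z) dx ∧ dy ∧ dz

For a 2-form omega = sum_{i<j} g_{ij} dx_i ∧ dx_j, the exterior derivative is
  d(omega) = sum_{i<j} d(g_{ij}) ∧ dx_i ∧ dx_j = sum_{i<j, k} (∂g_{ij}/∂x_k) dx_k ∧ dx_i ∧ dx_j.
Expand each term, using dx_k ∧ dx_i ∧ dx_j = sgn(permutation) dx_{(a)} ∧ dx_{(b)} ∧ dx_{(c)} with (a < b < c) sorted:
  d(2*y*z) includes (∂/∂y)(2*y*z) dy = (2*z) dy, which multiplied by dx ∧ dz gives (-2*z) dx ∧ dy ∧ dz
  d(-3*x^2 - y*z - 1) includes (∂/∂x)(-3*x^2 - y*z - 1) dx = (-6*x) dx, which multiplied by dy ∧ dz gives (-6*x) dx ∧ dy ∧ dz
Collecting like 3-forms: d(omega) = (-6*x - 2*z) dx ∧ dy ∧ dz.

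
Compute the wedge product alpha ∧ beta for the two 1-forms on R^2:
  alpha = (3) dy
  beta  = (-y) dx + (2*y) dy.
alpha ∧ beta = (3*y) dx ∧ dy

Distribute the wedge, using dx_i ∧ dx_j = -dx_j ∧ dx_i and dx_i ∧ dx_i = 0. For each pair (i, j) with i < j, the coefficient of dx_i ∧ dx_j in alpha ∧ beta is (alpha_i * beta_j - alpha_j * beta_i). Collecting: alpha ∧ beta = (3*y) dx ∧ dy.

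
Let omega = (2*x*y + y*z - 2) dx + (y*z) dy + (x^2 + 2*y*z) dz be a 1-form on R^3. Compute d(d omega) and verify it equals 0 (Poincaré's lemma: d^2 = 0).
d(d omega) = 0

Step 1: d omega = sum_{i<j} (∂f_j/∂x_i - ∂f_i/∂x_j) dx_i ∧ dx_j:
  coeff of dx ∧ dy: -2*x - z
  coeff of dx ∧ dz: 2*x - y
  coeff of dy ∧ dz: -y + 2*z
Step 2: Apply d again to each 2-form coefficient. The only possible 3-form in R^3 is dx ∧ dy ∧ dz, with coefficient
  ∂(coeff of dy∧dz)/∂x - ∂(coeff of dx∧dz)/∂y + ∂(coeff of dx∧dy)/∂z
  = ∂/∂x (-y + 2*z) - ∂/∂y (2*x - y) + ∂/∂z (-2*x - z).
Each of these terms simplifies to sums of mixed partials that cancel in pairs. The result is 0 (by equality of mixed partials for smooth functions — Schwarz / Clairaut).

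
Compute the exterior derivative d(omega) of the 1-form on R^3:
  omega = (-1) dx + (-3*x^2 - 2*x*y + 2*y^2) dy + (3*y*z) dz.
d(omega) = (-6*x - 2*y) dx ∧ dy + (3*z) dy ∧ dz

For a 1-form omega = sum_i f_i dx_i, the exterior derivative is
  d(omega) = sum_{i < j} (∂f_j/∂x_i - ∂f_i/∂x_j) dx_i ∧ dx_j.
  coefficient of dx ∧ dy: ∂f_2/∂x - ∂f_1/∂y = ∂(-3*x^2 - 2*x*y + 2*y^2)/∂x - ∂(-1)/∂y = -6*x - 2*y
  coefficient of dy ∧ dz: ∂f_3/∂y - ∂f_2/∂z = ∂(3*y*z)/∂y - ∂(-3*x^2 - 2*x*y + 2*y^2)/∂z = 3*z
Assembling: d(omega) = (-6*x - 2*y) dx ∧ dy + (3*z) dy ∧ dz.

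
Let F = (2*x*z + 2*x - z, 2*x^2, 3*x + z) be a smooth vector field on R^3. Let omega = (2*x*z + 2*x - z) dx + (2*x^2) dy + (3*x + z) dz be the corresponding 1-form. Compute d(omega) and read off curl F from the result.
d(omega) = (0) dy ∧ dz + (2*x - 4) dz ∧ dx + (4*x) dx ∧ dy; curl F = (0, 2*x - 4, 4*x)

d omega = sum_{i<j} (∂f_j/∂x_i - ∂f_i/∂x_j) dx_i ∧ dx_j. Under the identification (dy ∧ dz, dz ∧ dx, dx ∧ dy) ↔ (e_x, e_y, e_z), the coefficients are exactly the components of curl F. Compute:
  ∂R/∂y - ∂Q/∂z = (0) - (0) = 0
  ∂P/∂z - ∂R/∂x = (2*x - 1) - (3) = 2*x - 4
  ∂Q/∂x - ∂P/∂y = (4*x) - (0) = 4*x.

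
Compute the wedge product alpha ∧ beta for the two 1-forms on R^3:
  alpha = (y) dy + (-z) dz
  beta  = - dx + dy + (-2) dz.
alpha ∧ beta = (y) dx ∧ dy + (-2*y + z) dy ∧ dz + (-z) dx ∧ dz

Distribute the wedge, using dx_i ∧ dx_j = -dx_j ∧ dx_i and dx_i ∧ dx_i = 0. For each pair (i, j) with i < j, the coefficient of dx_i ∧ dx_j in alpha ∧ beta is (alpha_i * beta_j - alpha_j * beta_i). Collecting: alpha ∧ beta = (y) dx ∧ dy + (-2*y + z) dy ∧ dz + (-z) dx ∧ dz.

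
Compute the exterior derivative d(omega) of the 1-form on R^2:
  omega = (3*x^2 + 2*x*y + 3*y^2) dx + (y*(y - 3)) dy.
d(omega) = (-2*x - 6*y) dx ∧ dy

For a 1-form omega = sum_i f_i dx_i, the exterior derivative is
  d(omega) = sum_{i < j} (∂f_j/∂x_i - ∂f_i/∂x_j) dx_i ∧ dx_j.
  coefficient of dx ∧ dy: ∂f_2/∂x - ∂f_1/∂y = ∂(y*(y - 3))/∂x - ∂(3*x^2 + 2*x*y + 3*y^2)/∂y = -2*x - 6*y
Assembling: d(omega) = (-2*x - 6*y) dx ∧ dy.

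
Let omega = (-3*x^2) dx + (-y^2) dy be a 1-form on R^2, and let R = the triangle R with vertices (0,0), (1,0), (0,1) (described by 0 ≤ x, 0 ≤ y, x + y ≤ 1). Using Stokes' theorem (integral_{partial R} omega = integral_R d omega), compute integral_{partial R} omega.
integral_(partial R) omega = 0

Stokes: integral_partial_R omega = integral_R d omega with d omega = (∂Q/∂x - ∂P/∂y) dx ∧ dy.
  ∂Q/∂x = 0
  ∂P/∂y = 0
  integrand = ∂Q/∂x - ∂P/∂y = 0.
Integrating over R: integral_0^1 integral_0^{1-x} (0) dy dx = 0.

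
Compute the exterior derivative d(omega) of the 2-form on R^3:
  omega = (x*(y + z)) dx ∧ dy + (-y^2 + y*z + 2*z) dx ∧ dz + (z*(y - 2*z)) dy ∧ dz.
d(omega) = (x + 2*y - z) dx ∧ dy ∧ dz

For a 2-form omega = sum_{i<j} g_{ij} dx_i ∧ dx_j, the exterior derivative is
  d(omega) = sum_{i<j} d(g_{ij}) ∧ dx_i ∧ dx_j = sum_{i<j, k} (∂g_{ij}/∂x_k) dx_k ∧ dx_i ∧ dx_j.
Expand each term, using dx_k ∧ dx_i ∧ dx_j = sgn(permutation) dx_{(a)} ∧ dx_{(b)} ∧ dx_{(c)} with (a < b < c) sorted:
  d(x*(y + z)) includes (∂/∂z)(x*(y + z)) dz = (x) dz, which multiplied by dx ∧ dy gives (x) dx ∧ dy ∧ dz
  d(-y^2 + y*z + 2*z) includes (∂/∂y)(-y^2 + y*z + 2*z) dy = (-2*y + z) dy, which multiplied by dx ∧ dz gives (2*y - z) dx ∧ dy ∧ dz
Collecting like 3-forms: d(omega) = (x + 2*y - z) dx ∧ dy ∧ dz.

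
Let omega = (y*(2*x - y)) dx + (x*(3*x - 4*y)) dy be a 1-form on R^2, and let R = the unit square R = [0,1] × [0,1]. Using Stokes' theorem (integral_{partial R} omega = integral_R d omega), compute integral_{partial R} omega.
integral_(partial R) omega = 1

Stokes: integral_partial_R omega = integral_R d omega with d omega = (∂Q/∂x - ∂P/∂y) dx ∧ dy.
  ∂Q/∂x = 6*x - 4*y
  ∂P/∂y = 2*x - 2*y
  integrand = ∂Q/∂x - ∂P/∂y = 4*x - 2*y.
Integrating over R: integral_0^1 integral_0^1 (4*x - 2*y) dx dy = 1.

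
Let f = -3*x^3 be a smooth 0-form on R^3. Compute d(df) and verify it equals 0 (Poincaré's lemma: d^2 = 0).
d(df) = 0

Step 1: df = sum_i (∂f/∂x_i) dx_i = (-9*x^2) dx + (0) dy + (0) dz.
Step 2: Apply d again. Using the 1-form formula, the coefficient of dx ∧ dy in d(df) is ∂^2 f/∂x ∂y - ∂^2 f/∂y ∂x = (0) - (0) = 0 (equality of mixed partials for smooth f).
Similarly for dx ∧ dz and dy ∧ dz — all coefficients vanish. So d(df) = 0.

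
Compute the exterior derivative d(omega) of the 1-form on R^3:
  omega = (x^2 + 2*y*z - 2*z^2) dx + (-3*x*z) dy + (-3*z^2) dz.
d(omega) = (-5*z) dx ∧ dy + (-2*y + 4*z) dx ∧ dz + (3*x) dy ∧ dz

For a 1-form omega = sum_i f_i dx_i, the exterior derivative is
  d(omega) = sum_{i < j} (∂f_j/∂x_i - ∂f_i/∂x_j) dx_i ∧ dx_j.
  coefficient of dx ∧ dy: ∂f_2/∂x - ∂f_1/∂y = ∂(-3*x*z)/∂x - ∂(x^2 + 2*y*z - 2*z^2)/∂y = -5*z
  coefficient of dx ∧ dz: ∂f_3/∂x - ∂f_1/∂z = ∂(-3*z^2)/∂x - ∂(x^2 + 2*y*z - 2*z^2)/∂z = -2*y + 4*z
  coefficient of dy ∧ dz: ∂f_3/∂y - ∂f_2/∂z = ∂(-3*z^2)/∂y - ∂(-3*x*z)/∂z = 3*x
Assembling: d(omega) = (-5*z) dx ∧ dy + (-2*y + 4*z) dx ∧ dz + (3*x) dy ∧ dz.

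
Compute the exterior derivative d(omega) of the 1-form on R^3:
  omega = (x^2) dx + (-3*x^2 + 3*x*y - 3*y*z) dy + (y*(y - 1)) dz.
d(omega) = (-6*x + 3*y) dx ∧ dy + (5*y - 1) dy ∧ dz

For a 1-form omega = sum_i f_i dx_i, the exterior derivative is
  d(omega) = sum_{i < j} (∂f_j/∂x_i - ∂f_i/∂x_j) dx_i ∧ dx_j.
  coefficient of dx ∧ dy: ∂f_2/∂x - ∂f_1/∂y = ∂(-3*x^2 + 3*x*y - 3*y*z)/∂x - ∂(x^2)/∂y = -6*x + 3*y
  coefficient of dy ∧ dz: ∂f_3/∂y - ∂f_2/∂z = ∂(y*(y - 1))/∂y - ∂(-3*x^2 + 3*x*y - 3*y*z)/∂z = 5*y - 1
Assembling: d(omega) = (-6*x + 3*y) dx ∧ dy + (5*y - 1) dy ∧ dz.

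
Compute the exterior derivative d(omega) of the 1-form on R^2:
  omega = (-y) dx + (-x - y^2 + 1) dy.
d(omega) = 0

For a 1-form omega = sum_i f_i dx_i, the exterior derivative is
  d(omega) = sum_{i < j} (∂f_j/∂x_i - ∂f_i/∂x_j) dx_i ∧ dx_j.

Assembling: d(omega) = 0.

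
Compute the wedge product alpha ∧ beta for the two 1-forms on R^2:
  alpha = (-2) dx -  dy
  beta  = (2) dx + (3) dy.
alpha ∧ beta = (-4) dx ∧ dy

Distribute the wedge, using dx_i ∧ dx_j = -dx_j ∧ dx_i and dx_i ∧ dx_i = 0. For each pair (i, j) with i < j, the coefficient of dx_i ∧ dx_j in alpha ∧ beta is (alpha_i * beta_j - alpha_j * beta_i). Collecting: alpha ∧ beta = (-4) dx ∧ dy.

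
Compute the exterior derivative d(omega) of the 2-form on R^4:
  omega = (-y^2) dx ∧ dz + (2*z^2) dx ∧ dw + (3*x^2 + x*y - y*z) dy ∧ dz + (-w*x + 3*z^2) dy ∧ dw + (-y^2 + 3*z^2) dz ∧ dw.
d(omega) = (6*x + 3*y) dx ∧ dy ∧ dz + (-4*z) dx ∧ dz ∧ dw + (-w) dx ∧ dy ∧ dw + (-2*y - 6*z) dy ∧ dz ∧ dw

For a 2-form omega = sum_{i<j} g_{ij} dx_i ∧ dx_j, the exterior derivative is
  d(omega) = sum_{i<j} d(g_{ij}) ∧ dx_i ∧ dx_j = sum_{i<j, k} (∂g_{ij}/∂x_k) dx_k ∧ dx_i ∧ dx_j.
Expand each term, using dx_k ∧ dx_i ∧ dx_j = sgn(permutation) dx_{(a)} ∧ dx_{(b)} ∧ dx_{(c)} with (a < b < c) sorted:
  d(-y^2) includes (∂/∂y)(-y^2) dy = (-2*y) dy, which multiplied by dx ∧ dz gives (2*y) dx ∧ dy ∧ dz
  d(2*z^2) includes (∂/∂z)(2*z^2) dz = (4*z) dz, which multiplied by dx ∧ dw gives (-4*z) dx ∧ dz ∧ dw
  d(3*x^2 + x*y - y*z) includes (∂/∂x)(3*x^2 + x*y - y*z) dx = (6*x + y) dx, which multiplied by dy ∧ dz gives (6*x + y) dx ∧ dy ∧ dz
  d(-w*x + 3*z^2) includes (∂/∂x)(-w*x + 3*z^2) dx = (-w) dx, which multiplied by dy ∧ dw gives (-w) dx ∧ dy ∧ dw
  d(-w*x + 3*z^2) includes (∂/∂z)(-w*x + 3*z^2) dz = (6*z) dz, which multiplied by dy ∧ dw gives (-6*z) dy ∧ dz ∧ dw
  d(-y^2 + 3*z^2) includes (∂/∂y)(-y^2 + 3*z^2) dy = (-2*y) dy, which multiplied by dz ∧ dw gives (-2*y) dy ∧ dz ∧ dw
Collecting like 3-forms: d(omega) = (6*x + 3*y) dx ∧ dy ∧ dz + (-4*z) dx ∧ dz ∧ dw + (-w) dx ∧ dy ∧ dw + (-2*y - 6*z) dy ∧ dz ∧ dw.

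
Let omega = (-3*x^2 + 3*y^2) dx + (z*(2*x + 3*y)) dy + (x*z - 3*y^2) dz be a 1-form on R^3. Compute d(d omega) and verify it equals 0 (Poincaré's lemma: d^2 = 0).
d(d omega) = 0

Step 1: d omega = sum_{i<j} (∂f_j/∂x_i - ∂f_i/∂x_j) dx_i ∧ dx_j:
  coeff of dx ∧ dy: -6*y + 2*z
  coeff of dx ∧ dz: z
  coeff of dy ∧ dz: -2*x - 9*y
Step 2: Apply d again to each 2-form coefficient. The only possible 3-form in R^3 is dx ∧ dy ∧ dz, with coefficient
  ∂(coeff of dy∧dz)/∂x - ∂(coeff of dx∧dz)/∂y + ∂(coeff of dx∧dy)/∂z
  = ∂/∂x (-2*x - 9*y) - ∂/∂y (z) + ∂/∂z (-6*y + 2*z).
Each of these terms simplifies to sums of mixed partials that cancel in pairs. The result is 0 (by equality of mixed partials for smooth functions — Schwarz / Clairaut).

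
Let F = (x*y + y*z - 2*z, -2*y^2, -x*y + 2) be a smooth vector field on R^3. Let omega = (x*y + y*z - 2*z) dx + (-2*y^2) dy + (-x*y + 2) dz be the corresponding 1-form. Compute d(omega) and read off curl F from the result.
d(omega) = (-x) dy ∧ dz + (2*y - 2) dz ∧ dx + (-x - z) dx ∧ dy; curl F = (-x, 2*y - 2, -x - z)

d omega = sum_{i<j} (∂f_j/∂x_i - ∂f_i/∂x_j) dx_i ∧ dx_j. Under the identification (dy ∧ dz, dz ∧ dx, dx ∧ dy) ↔ (e_x, e_y, e_z), the coefficients are exactly the components of curl F. Compute:
  ∂R/∂y - ∂Q/∂z = (-x) - (0) = -x
  ∂P/∂z - ∂R/∂x = (y - 2) - (-y) = 2*y - 2
  ∂Q/∂x - ∂P/∂y = (0) - (x + z) = -x - z.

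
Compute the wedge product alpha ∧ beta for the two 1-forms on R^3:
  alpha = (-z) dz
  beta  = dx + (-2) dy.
alpha ∧ beta = (z) dx ∧ dz + (-2*z) dy ∧ dz

Distribute the wedge, using dx_i ∧ dx_j = -dx_j ∧ dx_i and dx_i ∧ dx_i = 0. For each pair (i, j) with i < j, the coefficient of dx_i ∧ dx_j in alpha ∧ beta is (alpha_i * beta_j - alpha_j * beta_i). Collecting: alpha ∧ beta = (z) dx ∧ dz + (-2*z) dy ∧ dz.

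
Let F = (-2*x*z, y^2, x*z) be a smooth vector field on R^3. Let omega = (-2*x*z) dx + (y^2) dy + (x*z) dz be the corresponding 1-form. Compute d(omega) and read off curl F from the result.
d(omega) = (0) dy ∧ dz + (-2*x - z) dz ∧ dx + (0) dx ∧ dy; curl F = (0, -2*x - z, 0)

d omega = sum_{i<j} (∂f_j/∂x_i - ∂f_i/∂x_j) dx_i ∧ dx_j. Under the identification (dy ∧ dz, dz ∧ dx, dx ∧ dy) ↔ (e_x, e_y, e_z), the coefficients are exactly the components of curl F. Compute:
  ∂R/∂y - ∂Q/∂z = (0) - (0) = 0
  ∂P/∂z - ∂R/∂x = (-2*x) - (z) = -2*x - z
  ∂Q/∂x - ∂P/∂y = (0) - (0) = 0.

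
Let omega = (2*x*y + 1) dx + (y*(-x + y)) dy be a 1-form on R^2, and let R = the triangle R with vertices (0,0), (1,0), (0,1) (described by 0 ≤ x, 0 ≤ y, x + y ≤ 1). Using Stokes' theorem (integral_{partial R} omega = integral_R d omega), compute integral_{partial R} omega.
integral_(partial R) omega = -1/2

Stokes: integral_partial_R omega = integral_R d omega with d omega = (∂Q/∂x - ∂P/∂y) dx ∧ dy.
  ∂Q/∂x = -y
  ∂P/∂y = 2*x
  integrand = ∂Q/∂x - ∂P/∂y = -2*x - y.
Integrating over R: integral_0^1 integral_0^{1-x} (-2*x - y) dy dx = -1/2.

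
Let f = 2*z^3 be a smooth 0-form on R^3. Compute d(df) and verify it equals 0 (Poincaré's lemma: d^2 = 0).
d(df) = 0

Step 1: df = sum_i (∂f/∂x_i) dx_i = (0) dx + (0) dy + (6*z^2) dz.
Step 2: Apply d again. Using the 1-form formula, the coefficient of dx ∧ dy in d(df) is ∂^2 f/∂x ∂y - ∂^2 f/∂y ∂x = (0) - (0) = 0 (equality of mixed partials for smooth f).
Similarly for dx ∧ dz and dy ∧ dz — all coefficients vanish. So d(df) = 0.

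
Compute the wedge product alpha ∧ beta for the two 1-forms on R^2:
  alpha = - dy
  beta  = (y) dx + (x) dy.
alpha ∧ beta = (y) dx ∧ dy

Distribute the wedge, using dx_i ∧ dx_j = -dx_j ∧ dx_i and dx_i ∧ dx_i = 0. For each pair (i, j) with i < j, the coefficient of dx_i ∧ dx_j in alpha ∧ beta is (alpha_i * beta_j - alpha_j * beta_i). Collecting: alpha ∧ beta = (y) dx ∧ dy.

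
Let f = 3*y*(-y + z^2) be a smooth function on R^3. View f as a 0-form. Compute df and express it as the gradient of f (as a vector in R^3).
df = (0) dx + (-6*y + 3*z^2) dy + (6*y*z) dz; grad f = (0, -6*y + 3*z^2, 6*y*z)

For a 0-form f, d f = (∂f/∂x) dx + (∂f/∂y) dy + (∂f/∂z) dz. The components of the vector representation are exactly the entries of grad f in Cartesian coordinates:
  ∂f/∂x = 0
  ∂f/∂y = -6*y + 3*z^2
  ∂f/∂z = 6*y*z.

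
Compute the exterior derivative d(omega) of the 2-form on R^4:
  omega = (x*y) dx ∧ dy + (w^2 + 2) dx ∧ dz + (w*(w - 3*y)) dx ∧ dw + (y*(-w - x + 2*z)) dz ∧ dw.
d(omega) = (2*w - y) dx ∧ dz ∧ dw + (3*w) dx ∧ dy ∧ dw + (-w - x + 2*z) dy ∧ dz ∧ dw

For a 2-form omega = sum_{i<j} g_{ij} dx_i ∧ dx_j, the exterior derivative is
  d(omega) = sum_{i<j} d(g_{ij}) ∧ dx_i ∧ dx_j = sum_{i<j, k} (∂g_{ij}/∂x_k) dx_k ∧ dx_i ∧ dx_j.
Expand each term, using dx_k ∧ dx_i ∧ dx_j = sgn(permutation) dx_{(a)} ∧ dx_{(b)} ∧ dx_{(c)} with (a < b < c) sorted:
  d(w^2 + 2) includes (∂/∂w)(w^2 + 2) dw = (2*w) dw, which multiplied by dx ∧ dz gives (2*w) dx ∧ dz ∧ dw
  d(w*(w - 3*y)) includes (∂/∂y)(w*(w - 3*y)) dy = (-3*w) dy, which multiplied by dx ∧ dw gives (3*w) dx ∧ dy ∧ dw
  d(y*(-w - x + 2*z)) includes (∂/∂x)(y*(-w - x + 2*z)) dx = (-y) dx, which multiplied by dz ∧ dw gives (-y) dx ∧ dz ∧ dw
  d(y*(-w - x + 2*z)) includes (∂/∂y)(y*(-w - x + 2*z)) dy = (-w - x + 2*z) dy, which multiplied by dz ∧ dw gives (-w - x + 2*z) dy ∧ dz ∧ dw
Collecting like 3-forms: d(omega) = (2*w - y) dx ∧ dz ∧ dw + (3*w) dx ∧ dy ∧ dw + (-w - x + 2*z) dy ∧ dz ∧ dw.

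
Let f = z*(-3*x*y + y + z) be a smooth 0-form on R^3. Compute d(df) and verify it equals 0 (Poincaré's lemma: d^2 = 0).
d(df) = 0

Step 1: df = sum_i (∂f/∂x_i) dx_i = (-3*y*z) dx + (z*(1 - 3*x)) dy + (-3*x*y + y + 2*z) dz.
Step 2: Apply d again. Using the 1-form formula, the coefficient of dx ∧ dy in d(df) is ∂^2 f/∂x ∂y - ∂^2 f/∂y ∂x = (-3*z) - (-3*z) = 0 (equality of mixed partials for smooth f).
Similarly for dx ∧ dz and dy ∧ dz — all coefficients vanish. So d(df) = 0.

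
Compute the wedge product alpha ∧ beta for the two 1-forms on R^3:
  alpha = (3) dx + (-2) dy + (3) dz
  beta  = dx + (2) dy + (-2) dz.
alpha ∧ beta = (8) dx ∧ dy + (-9) dx ∧ dz + (-2) dy ∧ dz

Distribute the wedge, using dx_i ∧ dx_j = -dx_j ∧ dx_i and dx_i ∧ dx_i = 0. For each pair (i, j) with i < j, the coefficient of dx_i ∧ dx_j in alpha ∧ beta is (alpha_i * beta_j - alpha_j * beta_i). Collecting: alpha ∧ beta = (8) dx ∧ dy + (-9) dx ∧ dz + (-2) dy ∧ dz.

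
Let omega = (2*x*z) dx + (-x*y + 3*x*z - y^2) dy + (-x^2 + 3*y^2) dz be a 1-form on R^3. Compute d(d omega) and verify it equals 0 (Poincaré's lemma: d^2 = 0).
d(d omega) = 0

Step 1: d omega = sum_{i<j} (∂f_j/∂x_i - ∂f_i/∂x_j) dx_i ∧ dx_j:
  coeff of dx ∧ dy: -y + 3*z
  coeff of dx ∧ dz: -4*x
  coeff of dy ∧ dz: -3*x + 6*y
Step 2: Apply d again to each 2-form coefficient. The only possible 3-form in R^3 is dx ∧ dy ∧ dz, with coefficient
  ∂(coeff of dy∧dz)/∂x - ∂(coeff of dx∧dz)/∂y + ∂(coeff of dx∧dy)/∂z
  = ∂/∂x (-3*x + 6*y) - ∂/∂y (-4*x) + ∂/∂z (-y + 3*z).
Each of these terms simplifies to sums of mixed partials that cancel in pairs. The result is 0 (by equality of mixed partials for smooth functions — Schwarz / Clairaut).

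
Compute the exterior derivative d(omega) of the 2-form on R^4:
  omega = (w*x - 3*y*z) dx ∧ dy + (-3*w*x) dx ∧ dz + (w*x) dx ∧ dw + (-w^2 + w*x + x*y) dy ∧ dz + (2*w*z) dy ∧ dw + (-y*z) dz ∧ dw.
d(omega) = (w - 2*y) dx ∧ dy ∧ dz + (x) dx ∧ dy ∧ dw + (-3*x) dx ∧ dz ∧ dw + (-4*w + x - z) dy ∧ dz ∧ dw

For a 2-form omega = sum_{i<j} g_{ij} dx_i ∧ dx_j, the exterior derivative is
  d(omega) = sum_{i<j} d(g_{ij}) ∧ dx_i ∧ dx_j = sum_{i<j, k} (∂g_{ij}/∂x_k) dx_k ∧ dx_i ∧ dx_j.
Expand each term, using dx_k ∧ dx_i ∧ dx_j = sgn(permutation) dx_{(a)} ∧ dx_{(b)} ∧ dx_{(c)} with (a < b < c) sorted:
  d(w*x - 3*y*z) includes (∂/∂z)(w*x - 3*y*z) dz = (-3*y) dz, which multiplied by dx ∧ dy gives (-3*y) dx ∧ dy ∧ dz
  d(w*x - 3*y*z) includes (∂/∂w)(w*x - 3*y*z) dw = (x) dw, which multiplied by dx ∧ dy gives (x) dx ∧ dy ∧ dw
  d(-3*w*x) includes (∂/∂w)(-3*w*x) dw = (-3*x) dw, which multiplied by dx ∧ dz gives (-3*x) dx ∧ dz ∧ dw
  d(-w^2 + w*x + x*y) includes (∂/∂x)(-w^2 + w*x + x*y) dx = (w + y) dx, which multiplied by dy ∧ dz gives (w + y) dx ∧ dy ∧ dz
  d(-w^2 + w*x + x*y) includes (∂/∂w)(-w^2 + w*x + x*y) dw = (-2*w + x) dw, which multiplied by dy ∧ dz gives (-2*w + x) dy ∧ dz ∧ dw
  d(2*w*z) includes (∂/∂z)(2*w*z) dz = (2*w) dz, which multiplied by dy ∧ dw gives (-2*w) dy ∧ dz ∧ dw
  d(-y*z) includes (∂/∂y)(-y*z) dy = (-z) dy, which multiplied by dz ∧ dw gives (-z) dy ∧ dz ∧ dw
Collecting like 3-forms: d(omega) = (w - 2*y) dx ∧ dy ∧ dz + (x) dx ∧ dy ∧ dw + (-3*x) dx ∧ dz ∧ dw + (-4*w + x - z) dy ∧ dz ∧ dw.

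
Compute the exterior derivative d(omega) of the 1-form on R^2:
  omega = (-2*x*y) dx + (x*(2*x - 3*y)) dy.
d(omega) = (6*x - 3*y) dx ∧ dy

For a 1-form omega = sum_i f_i dx_i, the exterior derivative is
  d(omega) = sum_{i < j} (∂f_j/∂x_i - ∂f_i/∂x_j) dx_i ∧ dx_j.
  coefficient of dx ∧ dy: ∂f_2/∂x - ∂f_1/∂y = ∂(x*(2*x - 3*y))/∂x - ∂(-2*x*y)/∂y = 6*x - 3*y
Assembling: d(omega) = (6*x - 3*y) dx ∧ dy.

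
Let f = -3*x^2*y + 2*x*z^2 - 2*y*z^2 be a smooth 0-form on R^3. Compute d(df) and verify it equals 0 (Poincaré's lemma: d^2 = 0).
d(df) = 0

Step 1: df = sum_i (∂f/∂x_i) dx_i = (-6*x*y + 2*z^2) dx + (-3*x^2 - 2*z^2) dy + (4*z*(x - y)) dz.
Step 2: Apply d again. Using the 1-form formula, the coefficient of dx ∧ dy in d(df) is ∂^2 f/∂x ∂y - ∂^2 f/∂y ∂x = (-6*x) - (-6*x) = 0 (equality of mixed partials for smooth f).
Similarly for dx ∧ dz and dy ∧ dz — all coefficients vanish. So d(df) = 0.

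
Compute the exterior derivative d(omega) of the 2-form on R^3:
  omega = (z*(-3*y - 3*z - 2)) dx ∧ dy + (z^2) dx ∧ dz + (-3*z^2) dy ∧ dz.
d(omega) = (-3*y - 6*z - 2) dx ∧ dy ∧ dz

For a 2-form omega = sum_{i<j} g_{ij} dx_i ∧ dx_j, the exterior derivative is
  d(omega) = sum_{i<j} d(g_{ij}) ∧ dx_i ∧ dx_j = sum_{i<j, k} (∂g_{ij}/∂x_k) dx_k ∧ dx_i ∧ dx_j.
Expand each term, using dx_k ∧ dx_i ∧ dx_j = sgn(permutation) dx_{(a)} ∧ dx_{(b)} ∧ dx_{(c)} with (a < b < c) sorted:
  d(z*(-3*y - 3*z - 2)) includes (∂/∂z)(z*(-3*y - 3*z - 2)) dz = (-3*y - 6*z - 2) dz, which multiplied by dx ∧ dy gives (-3*y - 6*z - 2) dx ∧ dy ∧ dz
Collecting like 3-forms: d(omega) = (-3*y - 6*z - 2) dx ∧ dy ∧ dz.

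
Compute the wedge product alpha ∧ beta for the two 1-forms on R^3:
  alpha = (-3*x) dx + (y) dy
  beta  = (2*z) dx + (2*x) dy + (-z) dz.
alpha ∧ beta = (-6*x^2 - 2*y*z) dx ∧ dy + (3*x*z) dx ∧ dz + (-y*z) dy ∧ dz

Distribute the wedge, using dx_i ∧ dx_j = -dx_j ∧ dx_i and dx_i ∧ dx_i = 0. For each pair (i, j) with i < j, the coefficient of dx_i ∧ dx_j in alpha ∧ beta is (alpha_i * beta_j - alpha_j * beta_i). Collecting: alpha ∧ beta = (-6*x^2 - 2*y*z) dx ∧ dy + (3*x*z) dx ∧ dz + (-y*z) dy ∧ dz.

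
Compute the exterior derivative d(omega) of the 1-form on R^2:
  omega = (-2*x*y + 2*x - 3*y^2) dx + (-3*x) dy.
d(omega) = (2*x + 6*y - 3) dx ∧ dy

For a 1-form omega = sum_i f_i dx_i, the exterior derivative is
  d(omega) = sum_{i < j} (∂f_j/∂x_i - ∂f_i/∂x_j) dx_i ∧ dx_j.
  coefficient of dx ∧ dy: ∂f_2/∂x - ∂f_1/∂y = ∂(-3*x)/∂x - ∂(-2*x*y + 2*x - 3*y^2)/∂y = 2*x + 6*y - 3
Assembling: d(omega) = (2*x + 6*y - 3) dx ∧ dy.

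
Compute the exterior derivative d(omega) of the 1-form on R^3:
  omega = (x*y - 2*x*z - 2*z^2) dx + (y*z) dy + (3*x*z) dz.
d(omega) = (-x) dx ∧ dy + (2*x + 7*z) dx ∧ dz + (-y) dy ∧ dz

For a 1-form omega = sum_i f_i dx_i, the exterior derivative is
  d(omega) = sum_{i < j} (∂f_j/∂x_i - ∂f_i/∂x_j) dx_i ∧ dx_j.
  coefficient of dx ∧ dy: ∂f_2/∂x - ∂f_1/∂y = ∂(y*z)/∂x - ∂(x*y - 2*x*z - 2*z^2)/∂y = -x
  coefficient of dx ∧ dz: ∂f_3/∂x - ∂f_1/∂z = ∂(3*x*z)/∂x - ∂(x*y - 2*x*z - 2*z^2)/∂z = 2*x + 7*z
  coefficient of dy ∧ dz: ∂f_3/∂y - ∂f_2/∂z = ∂(3*x*z)/∂y - ∂(y*z)/∂z = -y
Assembling: d(omega) = (-x) dx ∧ dy + (2*x + 7*z) dx ∧ dz + (-y) dy ∧ dz.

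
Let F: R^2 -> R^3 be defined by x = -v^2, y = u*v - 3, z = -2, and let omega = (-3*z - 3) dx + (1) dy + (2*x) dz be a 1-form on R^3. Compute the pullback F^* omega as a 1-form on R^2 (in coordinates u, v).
F^* omega = (v) du + (u - 6*v) dv

Using F^*(f dg) = (f ∘ F) d(g ∘ F), substitute each coordinate x_i by F_i(u, v) in f_i, and replace dx_i by d F_i = (∂F_i/∂u) du + (∂F_i/∂v) dv.
  For the x component: f_1(F) = 3; d F_1 = (0) du + (-2*v) dv
  For the y component: f_2(F) = 1; d F_2 = (v) du + (u) dv
  For the z component: f_3(F) = -2*v^2; d F_3 = (0) du + (0) dv
Combining and collecting du, dv coefficients:
  coeff of du: v
  coeff of dv: u - 6*v
F^* omega = (v) du + (u - 6*v) dv.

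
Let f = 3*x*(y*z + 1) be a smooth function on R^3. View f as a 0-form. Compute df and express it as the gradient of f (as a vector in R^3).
df = (3*y*z + 3) dx + (3*x*z) dy + (3*x*y) dz; grad f = (3*y*z + 3, 3*x*z, 3*x*y)

For a 0-form f, d f = (∂f/∂x) dx + (∂f/∂y) dy + (∂f/∂z) dz. The components of the vector representation are exactly the entries of grad f in Cartesian coordinates:
  ∂f/∂x = 3*y*z + 3
  ∂f/∂y = 3*x*z
  ∂f/∂z = 3*x*y.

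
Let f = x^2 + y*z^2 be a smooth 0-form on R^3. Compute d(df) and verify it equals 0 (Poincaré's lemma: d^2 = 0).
d(df) = 0

Step 1: df = sum_i (∂f/∂x_i) dx_i = (2*x) dx + (z^2) dy + (2*y*z) dz.
Step 2: Apply d again. Using the 1-form formula, the coefficient of dx ∧ dy in d(df) is ∂^2 f/∂x ∂y - ∂^2 f/∂y ∂x = (0) - (0) = 0 (equality of mixed partials for smooth f).
Similarly for dx ∧ dz and dy ∧ dz — all coefficients vanish. So d(df) = 0.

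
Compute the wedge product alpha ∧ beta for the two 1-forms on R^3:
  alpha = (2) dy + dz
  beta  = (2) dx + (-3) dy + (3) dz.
alpha ∧ beta = (-4) dx ∧ dy + (9) dy ∧ dz + (-2) dx ∧ dz

Distribute the wedge, using dx_i ∧ dx_j = -dx_j ∧ dx_i and dx_i ∧ dx_i = 0. For each pair (i, j) with i < j, the coefficient of dx_i ∧ dx_j in alpha ∧ beta is (alpha_i * beta_j - alpha_j * beta_i). Collecting: alpha ∧ beta = (-4) dx ∧ dy + (9) dy ∧ dz + (-2) dx ∧ dz.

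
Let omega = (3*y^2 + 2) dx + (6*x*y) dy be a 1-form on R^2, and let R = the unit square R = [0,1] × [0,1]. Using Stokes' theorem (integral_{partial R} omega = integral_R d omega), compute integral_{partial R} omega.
integral_(partial R) omega = 0

Stokes: integral_partial_R omega = integral_R d omega with d omega = (∂Q/∂x - ∂P/∂y) dx ∧ dy.
  ∂Q/∂x = 6*y
  ∂P/∂y = 6*y
  integrand = ∂Q/∂x - ∂P/∂y = 0.
Integrating over R: integral_0^1 integral_0^1 (0) dx dy = 0.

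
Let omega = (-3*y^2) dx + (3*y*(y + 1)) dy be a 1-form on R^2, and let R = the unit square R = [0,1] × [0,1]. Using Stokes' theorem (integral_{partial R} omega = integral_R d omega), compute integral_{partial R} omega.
integral_(partial R) omega = 3

Stokes: integral_partial_R omega = integral_R d omega with d omega = (∂Q/∂x - ∂P/∂y) dx ∧ dy.
  ∂Q/∂x = 0
  ∂P/∂y = -6*y
  integrand = ∂Q/∂x - ∂P/∂y = 6*y.
Integrating over R: integral_0^1 integral_0^1 (6*y) dx dy = 3.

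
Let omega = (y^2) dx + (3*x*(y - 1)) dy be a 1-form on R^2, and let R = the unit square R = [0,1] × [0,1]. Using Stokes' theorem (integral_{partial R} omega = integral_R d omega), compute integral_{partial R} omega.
integral_(partial R) omega = -5/2

Stokes: integral_partial_R omega = integral_R d omega with d omega = (∂Q/∂x - ∂P/∂y) dx ∧ dy.
  ∂Q/∂x = 3*y - 3
  ∂P/∂y = 2*y
  integrand = ∂Q/∂x - ∂P/∂y = y - 3.
Integrating over R: integral_0^1 integral_0^1 (y - 3) dx dy = -5/2.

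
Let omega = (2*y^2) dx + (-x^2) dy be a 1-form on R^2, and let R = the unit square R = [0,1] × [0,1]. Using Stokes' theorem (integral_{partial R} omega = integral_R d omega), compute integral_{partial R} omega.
integral_(partial R) omega = -3

Stokes: integral_partial_R omega = integral_R d omega with d omega = (∂Q/∂x - ∂P/∂y) dx ∧ dy.
  ∂Q/∂x = -2*x
  ∂P/∂y = 4*y
  integrand = ∂Q/∂x - ∂P/∂y = -2*x - 4*y.
Integrating over R: integral_0^1 integral_0^1 (-2*x - 4*y) dx dy = -3.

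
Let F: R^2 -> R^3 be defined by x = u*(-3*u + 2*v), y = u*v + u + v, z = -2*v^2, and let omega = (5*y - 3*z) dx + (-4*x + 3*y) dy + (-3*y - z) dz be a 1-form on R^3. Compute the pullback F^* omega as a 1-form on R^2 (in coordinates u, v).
F^* omega = (-18*u^2*v - 18*u^2 - 31*u*v^2 - 22*u*v + 3*u + 12*v^3 + 13*v^2 + 3*v) du + (12*u^3 + 5*u^2*v + 25*u^2 + 24*u*v^2 + 20*u*v + 3*u - 8*v^3 + 12*v^2 + 3*v) dv

Using F^*(f dg) = (f ∘ F) d(g ∘ F), substitute each coordinate x_i by F_i(u, v) in f_i, and replace dx_i by d F_i = (∂F_i/∂u) du + (∂F_i/∂v) dv.
  For the x component: f_1(F) = 5*u*v + 5*u + 6*v^2 + 5*v; d F_1 = (-6*u + 2*v) du + (2*u) dv
  For the y component: f_2(F) = 12*u^2 - 5*u*v + 3*u + 3*v; d F_2 = (v + 1) du + (u + 1) dv
  For the z component: f_3(F) = -3*u*v - 3*u + 2*v^2 - 3*v; d F_3 = (0) du + (-4*v) dv
Combining and collecting du, dv coefficients:
  coeff of du: -18*u^2*v - 18*u^2 - 31*u*v^2 - 22*u*v + 3*u + 12*v^3 + 13*v^2 + 3*v
  coeff of dv: 12*u^3 + 5*u^2*v + 25*u^2 + 24*u*v^2 + 20*u*v + 3*u - 8*v^3 + 12*v^2 + 3*v
F^* omega = (-18*u^2*v - 18*u^2 - 31*u*v^2 - 22*u*v + 3*u + 12*v^3 + 13*v^2 + 3*v) du + (12*u^3 + 5*u^2*v + 25*u^2 + 24*u*v^2 + 20*u*v + 3*u - 8*v^3 + 12*v^2 + 3*v) dv.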